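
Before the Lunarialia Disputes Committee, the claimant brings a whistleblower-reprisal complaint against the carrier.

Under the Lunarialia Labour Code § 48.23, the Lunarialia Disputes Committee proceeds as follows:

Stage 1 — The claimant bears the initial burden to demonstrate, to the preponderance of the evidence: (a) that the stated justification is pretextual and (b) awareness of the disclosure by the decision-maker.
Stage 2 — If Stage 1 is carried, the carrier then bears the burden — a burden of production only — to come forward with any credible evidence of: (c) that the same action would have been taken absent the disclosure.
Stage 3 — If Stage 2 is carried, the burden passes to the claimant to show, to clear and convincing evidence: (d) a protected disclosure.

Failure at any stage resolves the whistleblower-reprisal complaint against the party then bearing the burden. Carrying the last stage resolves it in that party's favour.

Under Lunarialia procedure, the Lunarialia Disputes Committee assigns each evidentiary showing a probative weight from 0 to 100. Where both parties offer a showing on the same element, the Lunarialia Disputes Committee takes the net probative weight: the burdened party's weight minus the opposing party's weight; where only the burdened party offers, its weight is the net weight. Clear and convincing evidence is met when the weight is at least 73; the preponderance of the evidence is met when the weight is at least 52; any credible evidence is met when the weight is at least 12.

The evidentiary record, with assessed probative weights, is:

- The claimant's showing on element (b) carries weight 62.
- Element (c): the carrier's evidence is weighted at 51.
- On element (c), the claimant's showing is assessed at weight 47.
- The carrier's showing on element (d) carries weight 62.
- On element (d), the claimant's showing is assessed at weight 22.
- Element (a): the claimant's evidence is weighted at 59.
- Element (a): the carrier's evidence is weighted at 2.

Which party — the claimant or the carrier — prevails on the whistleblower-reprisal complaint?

claimant

Stage 1 (claimant, the preponderance of the evidence, weight is at least 52): (a) net 59−2=57 ≥ 52 — meets; (b) 62 ≥ 52 — meets.
  Stage 1 is satisfied; the onus moves to the carrier.
Stage 2 (carrier, any credible evidence, weight is at least 12): (c) net 51−47=4 < 12 — fails.
  Not every element is met, so the carrier fails to carry Stage 2.
The analysis ends at Stage 2; the claimant prevails.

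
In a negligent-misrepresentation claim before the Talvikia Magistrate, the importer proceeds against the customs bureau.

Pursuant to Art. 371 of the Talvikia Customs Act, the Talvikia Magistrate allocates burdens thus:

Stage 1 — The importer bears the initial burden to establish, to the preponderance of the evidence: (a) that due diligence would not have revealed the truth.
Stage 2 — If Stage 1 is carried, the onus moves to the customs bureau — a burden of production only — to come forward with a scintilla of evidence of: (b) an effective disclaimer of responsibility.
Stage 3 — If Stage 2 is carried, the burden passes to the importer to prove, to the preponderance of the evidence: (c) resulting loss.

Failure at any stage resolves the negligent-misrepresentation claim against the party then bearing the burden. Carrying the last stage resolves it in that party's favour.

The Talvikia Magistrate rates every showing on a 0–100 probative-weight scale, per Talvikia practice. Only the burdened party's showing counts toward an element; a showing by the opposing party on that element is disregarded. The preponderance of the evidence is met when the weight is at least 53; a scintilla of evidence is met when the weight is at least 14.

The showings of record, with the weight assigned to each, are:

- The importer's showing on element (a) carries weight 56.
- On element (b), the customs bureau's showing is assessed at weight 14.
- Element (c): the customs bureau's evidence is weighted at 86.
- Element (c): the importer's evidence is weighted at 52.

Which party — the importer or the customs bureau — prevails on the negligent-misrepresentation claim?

customs bureau

Stage 1 (importer, the preponderance of the evidence, weight is at least 53): (a) 56 ≥ 53 — meets.
  The importer carries Stage 1; the customs bureau now bears the burden.
Stage 2 (customs bureau, a scintilla of evidence, weight is at least 14): (b) 14 ≥ 14 — meets.
  All elements met. The burden passes to the importer.
Stage 3 (importer, the preponderance of the evidence, weight is at least 53): (c) 52 (customs bureau's 86 disregarded) < 53 — fails.
  Stage 3 not carried; the importer fails its burden.
The customs bureau prevails.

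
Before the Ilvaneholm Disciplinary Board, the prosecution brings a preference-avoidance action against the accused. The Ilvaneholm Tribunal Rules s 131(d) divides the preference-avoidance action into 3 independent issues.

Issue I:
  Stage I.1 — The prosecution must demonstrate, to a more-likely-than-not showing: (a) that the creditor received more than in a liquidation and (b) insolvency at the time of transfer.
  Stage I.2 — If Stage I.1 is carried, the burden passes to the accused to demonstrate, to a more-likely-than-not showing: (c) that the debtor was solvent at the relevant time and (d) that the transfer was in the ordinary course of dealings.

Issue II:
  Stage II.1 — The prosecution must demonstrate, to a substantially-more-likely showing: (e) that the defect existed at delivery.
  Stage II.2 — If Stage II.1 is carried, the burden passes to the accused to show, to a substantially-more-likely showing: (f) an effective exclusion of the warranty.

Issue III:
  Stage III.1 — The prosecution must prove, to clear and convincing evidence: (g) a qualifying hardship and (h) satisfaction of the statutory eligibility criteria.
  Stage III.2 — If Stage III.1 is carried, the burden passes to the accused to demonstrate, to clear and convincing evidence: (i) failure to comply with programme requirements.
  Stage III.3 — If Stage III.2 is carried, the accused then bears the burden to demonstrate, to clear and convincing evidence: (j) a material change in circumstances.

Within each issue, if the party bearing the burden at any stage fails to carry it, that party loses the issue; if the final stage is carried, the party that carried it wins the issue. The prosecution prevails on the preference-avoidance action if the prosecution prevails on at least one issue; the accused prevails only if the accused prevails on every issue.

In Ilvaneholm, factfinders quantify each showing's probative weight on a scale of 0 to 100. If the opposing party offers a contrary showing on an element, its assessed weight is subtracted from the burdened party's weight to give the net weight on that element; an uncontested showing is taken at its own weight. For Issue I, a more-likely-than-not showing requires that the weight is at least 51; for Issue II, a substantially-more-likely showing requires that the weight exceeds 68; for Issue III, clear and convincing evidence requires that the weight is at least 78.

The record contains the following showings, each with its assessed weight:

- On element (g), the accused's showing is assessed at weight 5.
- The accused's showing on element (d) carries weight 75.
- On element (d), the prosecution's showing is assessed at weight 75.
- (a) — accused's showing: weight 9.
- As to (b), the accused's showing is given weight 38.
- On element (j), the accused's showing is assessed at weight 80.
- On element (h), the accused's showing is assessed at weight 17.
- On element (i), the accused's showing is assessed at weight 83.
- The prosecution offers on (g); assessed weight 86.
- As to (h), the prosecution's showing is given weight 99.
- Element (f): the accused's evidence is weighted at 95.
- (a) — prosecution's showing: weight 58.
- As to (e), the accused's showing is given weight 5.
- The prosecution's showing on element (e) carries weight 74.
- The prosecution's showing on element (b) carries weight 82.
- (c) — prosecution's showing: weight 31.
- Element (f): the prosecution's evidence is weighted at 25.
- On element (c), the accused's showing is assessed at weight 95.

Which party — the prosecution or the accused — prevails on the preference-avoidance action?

— Issue I —
At Stage I.1 the prosecution must meet a more-likely-than-not showing (weight is at least 51): on (a) the weight is 58 less the opposing 9 gives net 49, < 51, so (a) does not meet the standard; on (b) the weight is 82 less the opposing 38 gives net 44, < 51, so (b) does not meet the standard.
  Stage I.1 not carried; the prosecution fails its burden.
The accused prevails on this issue.
— Issue II —
Stage II.1 — burden on prosecution; standard: a substantially-more-likely showing (weight exceeds 68).
    (e): 74 − 5 = 69 > 68 [met]
  The prosecution carries Stage II.1; the accused now bears the burden.
Stage II.2 — burden on accused; standard: a substantially-more-likely showing (weight exceeds 68).
    (f): 95 − 25 = 70 > 68 [met]
  The accused carries the last stage.
With every stage satisfied, the accused prevails on this issue.
— Issue III —
Stage III.1 — burden on prosecution; standard: clear and convincing evidence (weight is at least 78).
    (g): 86 − 5 = 81 ≥ 78 [met]
    (h): 99 − 17 = 82 ≥ 78 [met]
  Stage III.1 carried; the burden shifts to the accused.
Stage III.2 — burden on accused; standard: clear and convincing evidence (weight is at least 78).
    (i): 83 ≥ 78 [met]
  All elements met. The accused retains the burden for Stage III.3.
Stage III.3 — burden on accused; standard: clear and convincing evidence (weight is at least 78).
    (j): 80 ≥ 78 [met]
  The accused carries the last stage.
All stages carried — the accused prevails on this issue.
Per-issue: Issue I → accused; Issue II → accused; Issue III → accused. The prosecution must prevail on at least one issue; overall, the accused prevails.

accused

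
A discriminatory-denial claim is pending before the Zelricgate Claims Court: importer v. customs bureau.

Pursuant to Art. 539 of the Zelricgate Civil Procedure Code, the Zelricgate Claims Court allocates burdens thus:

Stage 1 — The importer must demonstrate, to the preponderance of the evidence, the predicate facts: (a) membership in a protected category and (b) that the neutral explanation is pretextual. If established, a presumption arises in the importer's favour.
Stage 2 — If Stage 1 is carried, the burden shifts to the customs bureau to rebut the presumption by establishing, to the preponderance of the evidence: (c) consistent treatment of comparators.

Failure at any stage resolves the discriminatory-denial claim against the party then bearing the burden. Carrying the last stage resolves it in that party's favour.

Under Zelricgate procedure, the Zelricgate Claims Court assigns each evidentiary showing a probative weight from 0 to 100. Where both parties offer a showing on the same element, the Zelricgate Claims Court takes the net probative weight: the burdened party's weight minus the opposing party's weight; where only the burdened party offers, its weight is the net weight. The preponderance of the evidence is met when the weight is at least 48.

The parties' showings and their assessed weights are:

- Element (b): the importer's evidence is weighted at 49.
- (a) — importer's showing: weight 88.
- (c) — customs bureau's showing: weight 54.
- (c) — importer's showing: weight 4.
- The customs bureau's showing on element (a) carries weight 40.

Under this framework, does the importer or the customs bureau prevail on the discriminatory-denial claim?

customs bureau

Stage 1 — burden on importer; standard: the preponderance of the evidence (weight is at least 48).
    (a): 88 − 40 = 48 ≥ 48 [met]
    (b): 49 ≥ 48 [met]
  The importer carries Stage 1; the customs bureau now bears the burden.
Stage 2 — burden on customs bureau; standard: the preponderance of the evidence (weight is at least 48).
    (c): 54 − 4 = 50 ≥ 48 [met]
  All elements met at the final stage.
Every stage carried; the customs bureau prevails.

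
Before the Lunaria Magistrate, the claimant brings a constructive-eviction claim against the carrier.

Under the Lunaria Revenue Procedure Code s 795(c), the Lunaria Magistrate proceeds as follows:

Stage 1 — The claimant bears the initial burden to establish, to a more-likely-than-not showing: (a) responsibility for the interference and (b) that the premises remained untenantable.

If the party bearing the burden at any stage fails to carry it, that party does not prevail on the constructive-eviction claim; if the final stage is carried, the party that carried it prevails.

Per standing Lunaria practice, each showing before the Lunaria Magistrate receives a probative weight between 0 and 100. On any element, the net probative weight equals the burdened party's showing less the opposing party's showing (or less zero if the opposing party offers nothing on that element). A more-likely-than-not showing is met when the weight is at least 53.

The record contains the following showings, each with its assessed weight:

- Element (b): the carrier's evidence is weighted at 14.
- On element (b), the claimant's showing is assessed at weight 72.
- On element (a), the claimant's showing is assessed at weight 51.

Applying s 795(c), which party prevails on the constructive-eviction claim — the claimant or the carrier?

At Stage 1 the claimant must meet a more-likely-than-not showing (weight is at least 53): on (a) the weight is 51, which does not reach 53, so (a) does not meet the standard; on (b) the weight is 72 less the opposing 14 gives net 58, ≥ 53, so (b) meets the standard.
  The claimant does not carry Stage 1.
The analysis ends at Stage 1; the carrier prevails.

carrier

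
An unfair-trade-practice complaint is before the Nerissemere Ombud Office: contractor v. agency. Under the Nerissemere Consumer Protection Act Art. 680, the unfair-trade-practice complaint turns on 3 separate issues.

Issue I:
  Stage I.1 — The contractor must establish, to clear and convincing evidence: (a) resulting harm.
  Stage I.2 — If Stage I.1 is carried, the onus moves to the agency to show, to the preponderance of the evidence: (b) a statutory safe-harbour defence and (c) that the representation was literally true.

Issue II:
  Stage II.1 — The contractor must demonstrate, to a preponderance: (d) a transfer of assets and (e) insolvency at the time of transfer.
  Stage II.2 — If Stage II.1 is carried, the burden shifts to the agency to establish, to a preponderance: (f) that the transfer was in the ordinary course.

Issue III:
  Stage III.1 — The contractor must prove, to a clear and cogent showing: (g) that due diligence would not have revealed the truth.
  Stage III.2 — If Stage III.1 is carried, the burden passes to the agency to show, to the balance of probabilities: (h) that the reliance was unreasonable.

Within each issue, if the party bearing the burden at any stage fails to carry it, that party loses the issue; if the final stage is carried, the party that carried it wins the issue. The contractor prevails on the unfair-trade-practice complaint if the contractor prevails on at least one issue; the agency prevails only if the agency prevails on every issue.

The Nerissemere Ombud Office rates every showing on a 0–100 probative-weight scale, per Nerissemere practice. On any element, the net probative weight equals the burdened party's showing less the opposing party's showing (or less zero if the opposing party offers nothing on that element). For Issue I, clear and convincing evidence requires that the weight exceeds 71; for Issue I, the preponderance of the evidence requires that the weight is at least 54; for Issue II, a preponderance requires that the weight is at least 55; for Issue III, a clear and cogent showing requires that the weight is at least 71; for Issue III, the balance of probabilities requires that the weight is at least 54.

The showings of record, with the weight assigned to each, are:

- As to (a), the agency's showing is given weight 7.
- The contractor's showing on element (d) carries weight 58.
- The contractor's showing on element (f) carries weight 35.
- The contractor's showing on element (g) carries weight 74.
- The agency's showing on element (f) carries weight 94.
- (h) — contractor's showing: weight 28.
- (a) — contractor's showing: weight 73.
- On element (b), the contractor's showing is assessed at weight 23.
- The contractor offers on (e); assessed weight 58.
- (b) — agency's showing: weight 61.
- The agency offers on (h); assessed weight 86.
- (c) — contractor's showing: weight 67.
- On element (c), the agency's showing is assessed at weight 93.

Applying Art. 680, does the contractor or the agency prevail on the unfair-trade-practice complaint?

— Issue I —
At Stage I.1 the contractor must meet clear and convincing evidence (weight exceeds 71): on (a) the weight is 73 less the opposing 7 gives net 66, which does not exceed 71, so (a) does not meet the standard.
  The contractor does not carry Stage I.1.
The analysis ends at Stage I.1; the agency prevails on this issue.
— Issue II —
At Stage II.1 the contractor must meet a preponderance (weight is at least 55): on (d) the weight is 58, ≥ 55, so (d) meets the standard; on (e) the weight is 58, ≥ 55, so (e) meets the standard.
  Stage II.1 carried; the burden shifts to the agency.
At Stage II.2 the agency must meet a preponderance (weight is at least 55): on (f) the weight is 94 less the opposing 35 gives net 59, which does reach 55, so (f) meets the standard.
  The agency carries the last stage.
With every stage satisfied, the agency prevails on this issue.
— Issue III —
Stage III.1 — burden on contractor; standard: a clear and cogent showing (weight is at least 71).
    (g): 74 ≥ 71 [met]
  Stage III.1 carried; the burden shifts to the agency.
Stage III.2 — burden on agency; standard: the balance of probabilities (weight is at least 54).
    (h): 86 − 28 = 58 ≥ 54 [met]
  The agency carries the last stage.
All stages carried — the agency prevails on this issue.
Per-issue: Issue I → agency; Issue II → agency; Issue III → agency. The contractor must prevail on at least one issue; overall, the agency prevails.

agency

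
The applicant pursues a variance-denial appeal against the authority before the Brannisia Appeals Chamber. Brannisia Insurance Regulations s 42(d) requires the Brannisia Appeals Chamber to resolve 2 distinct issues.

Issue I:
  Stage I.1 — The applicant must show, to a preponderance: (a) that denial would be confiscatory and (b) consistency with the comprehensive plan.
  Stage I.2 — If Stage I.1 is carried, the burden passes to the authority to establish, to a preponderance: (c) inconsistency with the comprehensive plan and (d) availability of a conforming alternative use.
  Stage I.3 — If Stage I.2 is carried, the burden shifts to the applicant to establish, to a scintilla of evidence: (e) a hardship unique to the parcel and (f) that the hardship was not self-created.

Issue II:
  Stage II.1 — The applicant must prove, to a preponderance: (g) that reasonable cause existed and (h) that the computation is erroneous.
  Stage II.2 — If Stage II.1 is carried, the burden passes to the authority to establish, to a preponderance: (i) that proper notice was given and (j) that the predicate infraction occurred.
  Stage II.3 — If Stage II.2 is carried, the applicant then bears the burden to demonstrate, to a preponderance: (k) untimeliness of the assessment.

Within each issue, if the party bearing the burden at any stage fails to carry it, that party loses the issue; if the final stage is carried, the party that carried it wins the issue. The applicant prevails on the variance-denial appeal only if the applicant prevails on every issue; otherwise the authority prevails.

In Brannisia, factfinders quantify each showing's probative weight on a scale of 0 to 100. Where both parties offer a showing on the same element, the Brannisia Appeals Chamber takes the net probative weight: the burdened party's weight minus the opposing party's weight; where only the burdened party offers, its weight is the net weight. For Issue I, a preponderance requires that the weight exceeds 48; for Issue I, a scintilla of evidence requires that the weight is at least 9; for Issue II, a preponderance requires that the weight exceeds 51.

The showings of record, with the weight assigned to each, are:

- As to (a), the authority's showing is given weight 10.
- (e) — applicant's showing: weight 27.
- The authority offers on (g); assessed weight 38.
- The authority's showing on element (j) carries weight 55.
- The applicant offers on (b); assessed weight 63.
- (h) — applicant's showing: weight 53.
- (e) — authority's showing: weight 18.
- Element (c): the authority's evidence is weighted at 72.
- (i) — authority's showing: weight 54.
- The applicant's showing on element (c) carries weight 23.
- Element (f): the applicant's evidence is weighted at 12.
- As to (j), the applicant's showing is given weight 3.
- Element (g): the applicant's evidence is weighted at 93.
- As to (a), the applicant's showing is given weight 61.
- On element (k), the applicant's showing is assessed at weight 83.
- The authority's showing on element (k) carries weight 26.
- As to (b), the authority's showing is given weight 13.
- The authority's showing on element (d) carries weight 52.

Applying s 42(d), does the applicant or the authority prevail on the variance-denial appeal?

applicant

— Issue I —
Stage I.1 (applicant, a preponderance, weight exceeds 48): (a) net 61−10=51 > 48 — meets; (b) net 63−13=50 > 48 — meets.
  Stage I.1 is satisfied; the onus moves to the authority.
Stage I.2 (authority, a preponderance, weight exceeds 48): (c) net 72−23=49 > 48 — meets; (d) 52 > 48 — meets.
  The authority carries Stage I.2; the applicant now bears the burden.
Stage I.3 (applicant, a scintilla of evidence, weight is at least 9): (e) net 27−18=9 ≥ 9 — meets; (f) 12 ≥ 9 — meets.
  Stage I.3 carried; the final stage is satisfied.
All stages carried — the applicant prevails on this issue.
— Issue II —
Stage II.1 (applicant, a preponderance, weight exceeds 51): (g) net 93−38=55 > 51 — meets; (h) 53 > 51 — meets.
  Stage II.1 is satisfied; the onus moves to the authority.
Stage II.2 (authority, a preponderance, weight exceeds 51): (i) 54 > 51 — meets; (j) net 55−3=52 > 51 — meets.
  Stage II.2 carried; the burden shifts to the applicant.
Stage II.3 (applicant, a preponderance, weight exceeds 51): (k) net 83−26=57 > 51 — meets.
  Stage II.3 carried; the final stage is satisfied.
All stages carried — the applicant prevails on this issue.
Per-issue: Issue I → applicant; Issue II → applicant. The applicant must prevail on every issue; overall, the applicant prevails.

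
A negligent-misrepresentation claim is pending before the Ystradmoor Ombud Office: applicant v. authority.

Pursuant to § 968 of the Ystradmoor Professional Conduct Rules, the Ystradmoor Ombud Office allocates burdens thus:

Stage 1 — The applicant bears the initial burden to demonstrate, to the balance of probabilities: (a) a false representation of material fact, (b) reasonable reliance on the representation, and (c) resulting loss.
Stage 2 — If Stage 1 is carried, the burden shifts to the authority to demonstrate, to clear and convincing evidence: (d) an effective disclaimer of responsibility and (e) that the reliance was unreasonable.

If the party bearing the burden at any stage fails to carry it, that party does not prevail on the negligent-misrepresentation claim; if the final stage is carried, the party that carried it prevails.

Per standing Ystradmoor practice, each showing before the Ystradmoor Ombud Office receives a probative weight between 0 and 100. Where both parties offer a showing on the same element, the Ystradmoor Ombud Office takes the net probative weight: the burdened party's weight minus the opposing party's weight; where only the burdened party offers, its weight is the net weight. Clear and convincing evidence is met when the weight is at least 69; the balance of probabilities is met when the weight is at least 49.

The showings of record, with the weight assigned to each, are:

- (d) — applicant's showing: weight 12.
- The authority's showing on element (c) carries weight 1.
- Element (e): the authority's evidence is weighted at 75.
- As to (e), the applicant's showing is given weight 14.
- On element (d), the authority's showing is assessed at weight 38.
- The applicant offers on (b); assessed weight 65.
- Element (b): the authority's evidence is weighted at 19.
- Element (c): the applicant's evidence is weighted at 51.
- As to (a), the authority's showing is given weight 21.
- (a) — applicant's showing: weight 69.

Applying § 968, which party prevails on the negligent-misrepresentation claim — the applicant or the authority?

authority

At Stage 1 the applicant must meet the balance of probabilities (weight is at least 49): on (a) the weight is 69 less the opposing 21 gives net 48, < 49, so (a) does not meet the standard; on (b) the weight is 65 less the opposing 19 gives net 46, which does not reach 49, so (b) does not meet the standard; on (c) the weight is 51 less the opposing 1 gives net 50, ≥ 49, so (c) meets the standard.
  Stage 1 not carried; the applicant fails its burden.
The analysis ends at Stage 1; the authority prevails.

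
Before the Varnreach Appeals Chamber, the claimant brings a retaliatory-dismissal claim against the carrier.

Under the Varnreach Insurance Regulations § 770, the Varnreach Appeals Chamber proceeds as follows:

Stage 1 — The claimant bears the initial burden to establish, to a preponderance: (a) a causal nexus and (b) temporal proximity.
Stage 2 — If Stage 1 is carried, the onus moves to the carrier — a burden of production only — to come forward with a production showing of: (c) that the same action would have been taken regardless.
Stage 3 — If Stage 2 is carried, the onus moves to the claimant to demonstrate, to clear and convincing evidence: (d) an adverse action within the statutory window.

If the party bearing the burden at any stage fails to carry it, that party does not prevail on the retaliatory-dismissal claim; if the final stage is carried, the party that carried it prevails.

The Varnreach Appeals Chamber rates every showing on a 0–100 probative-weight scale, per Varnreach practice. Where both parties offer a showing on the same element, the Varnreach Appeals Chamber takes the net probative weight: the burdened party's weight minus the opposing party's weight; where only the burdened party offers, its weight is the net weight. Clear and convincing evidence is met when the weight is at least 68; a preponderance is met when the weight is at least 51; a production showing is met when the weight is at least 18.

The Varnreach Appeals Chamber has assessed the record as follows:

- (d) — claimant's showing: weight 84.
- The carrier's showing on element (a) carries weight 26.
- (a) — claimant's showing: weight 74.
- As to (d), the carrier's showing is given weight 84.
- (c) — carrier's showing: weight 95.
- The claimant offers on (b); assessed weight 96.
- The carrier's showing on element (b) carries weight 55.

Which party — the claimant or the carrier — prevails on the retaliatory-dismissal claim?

Stage 1 — burden on claimant; standard: a preponderance (weight is at least 51).
    (a): 74 − 26 = 48 < 51 [not met]
    (b): 96 − 55 = 41 < 51 [not met]
  Stage 1 not carried; the claimant fails its burden.
The analysis ends at Stage 1; the carrier prevails.

carrier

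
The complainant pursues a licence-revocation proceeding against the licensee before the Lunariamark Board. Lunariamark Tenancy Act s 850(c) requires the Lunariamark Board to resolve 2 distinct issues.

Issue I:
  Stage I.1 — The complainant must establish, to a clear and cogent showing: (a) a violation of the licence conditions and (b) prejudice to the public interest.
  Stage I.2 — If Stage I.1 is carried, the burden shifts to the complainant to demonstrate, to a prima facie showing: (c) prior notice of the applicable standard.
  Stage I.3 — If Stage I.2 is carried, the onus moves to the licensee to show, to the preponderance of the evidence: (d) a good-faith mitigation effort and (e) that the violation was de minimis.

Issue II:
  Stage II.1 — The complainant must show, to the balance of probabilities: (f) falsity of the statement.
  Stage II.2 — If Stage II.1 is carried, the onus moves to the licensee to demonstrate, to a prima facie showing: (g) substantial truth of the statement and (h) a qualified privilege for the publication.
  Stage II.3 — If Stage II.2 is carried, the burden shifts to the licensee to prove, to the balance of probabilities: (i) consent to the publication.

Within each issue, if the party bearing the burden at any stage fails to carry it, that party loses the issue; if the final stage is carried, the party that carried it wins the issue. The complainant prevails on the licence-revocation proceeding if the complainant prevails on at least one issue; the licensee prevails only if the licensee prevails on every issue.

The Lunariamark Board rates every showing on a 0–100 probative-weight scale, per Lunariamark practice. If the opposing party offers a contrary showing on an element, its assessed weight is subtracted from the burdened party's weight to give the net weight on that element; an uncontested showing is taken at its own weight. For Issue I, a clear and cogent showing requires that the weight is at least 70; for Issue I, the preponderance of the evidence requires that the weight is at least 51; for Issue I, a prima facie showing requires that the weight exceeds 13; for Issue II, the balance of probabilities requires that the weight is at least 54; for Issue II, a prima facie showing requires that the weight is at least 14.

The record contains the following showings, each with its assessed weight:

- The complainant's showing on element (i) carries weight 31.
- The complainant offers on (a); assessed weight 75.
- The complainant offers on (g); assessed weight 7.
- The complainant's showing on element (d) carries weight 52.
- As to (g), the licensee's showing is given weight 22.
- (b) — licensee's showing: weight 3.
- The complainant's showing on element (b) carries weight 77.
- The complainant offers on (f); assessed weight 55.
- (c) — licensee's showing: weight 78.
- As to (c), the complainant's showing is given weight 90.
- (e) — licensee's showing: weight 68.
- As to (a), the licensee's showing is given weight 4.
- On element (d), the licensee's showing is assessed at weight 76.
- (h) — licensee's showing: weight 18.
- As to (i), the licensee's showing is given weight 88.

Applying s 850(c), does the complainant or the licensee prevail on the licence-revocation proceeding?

licensee

— Issue I —
Stage I.1 — burden on complainant; standard: a clear and cogent showing (weight is at least 70).
    (a): 75 − 4 = 71 ≥ 70 [met]
    (b): 77 − 3 = 74 ≥ 70 [met]
  Stage I.1 is satisfied; the complainant continues to bear the burden.
Stage I.2 — burden on complainant; standard: a prima facie showing (weight exceeds 13).
    (c): 90 − 78 = 12 ≤ 13 [not met]
  The complainant does not carry Stage I.2.
The analysis ends at Stage I.2; the licensee prevails on this issue.
— Issue II —
Stage II.1 — burden on complainant; standard: the balance of probabilities (weight is at least 54).
    (f): 55 ≥ 54 [met]
  Stage II.1 carried; the burden shifts to the licensee.
Stage II.2 — burden on licensee; standard: a prima facie showing (weight is at least 14).
    (g): 22 − 7 = 15 ≥ 14 [met]
    (h): 18 ≥ 14 [met]
  All elements met. The licensee retains the burden for Stage II.3.
Stage II.3 — burden on licensee; standard: the balance of probabilities (weight is at least 54).
    (i): 88 − 31 = 57 ≥ 54 [met]
  The licensee carries the last stage.
With every stage satisfied, the licensee prevails on this issue.
Per-issue: Issue I → licensee; Issue II → licensee. The complainant must prevail on at least one issue; overall, the licensee prevails.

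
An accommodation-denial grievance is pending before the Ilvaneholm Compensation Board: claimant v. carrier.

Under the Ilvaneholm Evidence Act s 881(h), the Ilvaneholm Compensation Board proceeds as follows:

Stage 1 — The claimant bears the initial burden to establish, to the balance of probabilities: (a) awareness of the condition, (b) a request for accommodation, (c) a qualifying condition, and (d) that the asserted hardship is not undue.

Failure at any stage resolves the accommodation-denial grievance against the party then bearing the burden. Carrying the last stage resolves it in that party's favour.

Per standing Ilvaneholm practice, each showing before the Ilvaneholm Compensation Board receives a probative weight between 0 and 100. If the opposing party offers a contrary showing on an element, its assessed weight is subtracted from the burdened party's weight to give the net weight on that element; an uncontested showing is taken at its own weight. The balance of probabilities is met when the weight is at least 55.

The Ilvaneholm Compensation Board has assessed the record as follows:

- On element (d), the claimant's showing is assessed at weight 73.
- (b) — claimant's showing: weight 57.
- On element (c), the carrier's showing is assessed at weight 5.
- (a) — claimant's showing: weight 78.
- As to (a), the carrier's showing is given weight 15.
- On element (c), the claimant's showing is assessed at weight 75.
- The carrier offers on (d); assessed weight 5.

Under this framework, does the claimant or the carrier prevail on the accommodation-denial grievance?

At Stage 1 the claimant must meet the balance of probabilities (weight is at least 55): on (a) the weight is 78 less the opposing 15 gives net 63, which does reach 55, so (a) meets the standard; on (b) the weight is 57, which does reach 55, so (b) meets the standard; on (c) the weight is 75 less the opposing 5 gives net 70, which does reach 55, so (c) meets the standard; on (d) the weight is 73 less the opposing 5 gives net 68, ≥ 55, so (d) meets the standard.
  All elements met at the final stage.
All stages carried — the claimant prevails.

claimant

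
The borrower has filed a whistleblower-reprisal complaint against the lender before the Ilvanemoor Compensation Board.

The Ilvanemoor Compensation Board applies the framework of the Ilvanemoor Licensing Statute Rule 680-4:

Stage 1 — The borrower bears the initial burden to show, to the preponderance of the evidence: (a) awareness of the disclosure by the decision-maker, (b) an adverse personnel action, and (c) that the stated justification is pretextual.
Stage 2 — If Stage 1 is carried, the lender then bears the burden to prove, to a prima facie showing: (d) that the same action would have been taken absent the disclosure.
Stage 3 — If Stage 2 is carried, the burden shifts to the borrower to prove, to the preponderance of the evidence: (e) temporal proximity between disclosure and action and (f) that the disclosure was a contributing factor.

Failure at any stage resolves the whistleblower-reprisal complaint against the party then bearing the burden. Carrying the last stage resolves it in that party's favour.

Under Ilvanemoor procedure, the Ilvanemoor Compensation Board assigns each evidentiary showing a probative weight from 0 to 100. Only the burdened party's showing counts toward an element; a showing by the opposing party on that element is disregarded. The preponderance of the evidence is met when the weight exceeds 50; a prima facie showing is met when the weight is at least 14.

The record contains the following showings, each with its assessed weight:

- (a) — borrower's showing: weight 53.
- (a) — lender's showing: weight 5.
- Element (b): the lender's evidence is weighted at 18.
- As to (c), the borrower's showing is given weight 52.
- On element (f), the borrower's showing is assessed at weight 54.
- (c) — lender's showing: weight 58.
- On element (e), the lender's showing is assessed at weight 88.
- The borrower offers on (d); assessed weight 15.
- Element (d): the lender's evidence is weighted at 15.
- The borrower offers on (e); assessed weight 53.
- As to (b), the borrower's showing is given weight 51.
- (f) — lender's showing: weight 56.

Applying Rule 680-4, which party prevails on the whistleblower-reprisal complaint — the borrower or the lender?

borrower

Stage 1 — burden on borrower; standard: the preponderance of the evidence (weight exceeds 50).
    (a): 53 (lender's 5 disregarded) > 50 [met]
    (b): 51 (lender's 18 disregarded) > 50 [met]
    (c): 52 (lender's 58 disregarded) > 50 [met]
  Stage 1 is satisfied; the onus moves to the lender.
Stage 2 — burden on lender; standard: a prima facie showing (weight is at least 14).
    (d): 15 (borrower's 15 disregarded) ≥ 14 [met]
  All elements met. The burden passes to the borrower.
Stage 3 — burden on borrower; standard: the preponderance of the evidence (weight exceeds 50).
    (e): 53 (lender's 88 disregarded) > 50 [met]
    (f): 54 (lender's 56 disregarded) > 50 [met]
  Stage 3 carried; the final stage is satisfied.
With every stage satisfied, the borrower prevails.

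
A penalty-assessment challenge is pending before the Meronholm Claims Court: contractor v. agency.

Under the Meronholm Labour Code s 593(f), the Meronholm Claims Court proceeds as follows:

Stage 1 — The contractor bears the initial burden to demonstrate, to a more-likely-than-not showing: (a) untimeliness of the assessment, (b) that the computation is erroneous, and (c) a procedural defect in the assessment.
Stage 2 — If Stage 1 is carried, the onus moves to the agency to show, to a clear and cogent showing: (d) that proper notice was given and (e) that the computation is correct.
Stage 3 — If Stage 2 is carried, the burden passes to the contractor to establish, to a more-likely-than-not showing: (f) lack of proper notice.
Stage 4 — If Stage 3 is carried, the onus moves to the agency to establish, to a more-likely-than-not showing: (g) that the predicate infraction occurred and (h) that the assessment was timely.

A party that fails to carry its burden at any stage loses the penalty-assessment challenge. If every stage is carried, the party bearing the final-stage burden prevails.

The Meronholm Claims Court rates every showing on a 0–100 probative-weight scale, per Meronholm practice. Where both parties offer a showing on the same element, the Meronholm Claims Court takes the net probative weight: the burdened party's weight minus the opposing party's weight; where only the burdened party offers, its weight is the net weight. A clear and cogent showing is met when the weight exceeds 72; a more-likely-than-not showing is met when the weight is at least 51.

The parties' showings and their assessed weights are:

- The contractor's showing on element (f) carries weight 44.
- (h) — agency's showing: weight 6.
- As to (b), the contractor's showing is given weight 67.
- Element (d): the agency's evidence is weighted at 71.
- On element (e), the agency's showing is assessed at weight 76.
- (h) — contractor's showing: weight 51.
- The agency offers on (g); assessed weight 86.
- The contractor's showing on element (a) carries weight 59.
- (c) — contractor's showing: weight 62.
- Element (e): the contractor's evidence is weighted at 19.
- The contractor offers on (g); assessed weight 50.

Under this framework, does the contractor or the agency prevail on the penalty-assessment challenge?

Stage 1 — burden on contractor; standard: a more-likely-than-not showing (weight is at least 51).
    (a): 59 ≥ 51 [met]
    (b): 67 ≥ 51 [met]
    (c): 62 ≥ 51 [met]
  The contractor carries Stage 1; the agency now bears the burden.
Stage 2 — burden on agency; standard: a clear and cogent showing (weight exceeds 72).
    (d): 71 ≤ 72 [not met]
    (e): 76 − 19 = 57 ≤ 72 [not met]
  The agency does not carry Stage 2.
The contractor prevails.

contractor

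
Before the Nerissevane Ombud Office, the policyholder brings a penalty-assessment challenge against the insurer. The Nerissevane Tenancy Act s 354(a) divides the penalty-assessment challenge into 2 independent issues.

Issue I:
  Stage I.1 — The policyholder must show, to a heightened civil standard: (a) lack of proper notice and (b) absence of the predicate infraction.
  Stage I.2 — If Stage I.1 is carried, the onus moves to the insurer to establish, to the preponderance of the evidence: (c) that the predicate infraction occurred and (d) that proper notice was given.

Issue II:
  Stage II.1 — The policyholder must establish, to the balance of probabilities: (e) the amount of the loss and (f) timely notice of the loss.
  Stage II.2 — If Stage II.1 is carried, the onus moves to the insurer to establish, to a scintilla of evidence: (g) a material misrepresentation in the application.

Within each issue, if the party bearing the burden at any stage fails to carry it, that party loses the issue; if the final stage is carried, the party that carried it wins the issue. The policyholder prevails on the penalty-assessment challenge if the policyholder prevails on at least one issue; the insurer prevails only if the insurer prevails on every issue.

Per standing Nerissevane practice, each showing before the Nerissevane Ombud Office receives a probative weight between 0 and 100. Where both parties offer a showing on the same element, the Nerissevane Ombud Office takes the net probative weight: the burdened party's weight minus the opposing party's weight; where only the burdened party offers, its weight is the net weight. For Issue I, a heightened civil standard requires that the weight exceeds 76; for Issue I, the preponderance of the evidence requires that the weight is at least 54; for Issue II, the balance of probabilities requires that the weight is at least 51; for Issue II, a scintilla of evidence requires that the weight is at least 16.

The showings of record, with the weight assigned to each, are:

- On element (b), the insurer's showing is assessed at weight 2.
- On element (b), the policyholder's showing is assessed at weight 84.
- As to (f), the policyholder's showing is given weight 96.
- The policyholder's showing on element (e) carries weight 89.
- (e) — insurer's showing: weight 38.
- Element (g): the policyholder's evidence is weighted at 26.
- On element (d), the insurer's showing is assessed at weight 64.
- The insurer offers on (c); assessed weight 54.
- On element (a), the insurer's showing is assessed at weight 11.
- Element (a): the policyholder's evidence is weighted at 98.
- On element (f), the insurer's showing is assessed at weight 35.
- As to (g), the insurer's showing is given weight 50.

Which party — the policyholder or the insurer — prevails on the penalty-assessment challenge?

insurer

— Issue I —
At Stage I.1 the policyholder must meet a heightened civil standard (weight exceeds 76): on (a) the weight is 98 less the opposing 11 gives net 87, which does exceed 76, so (a) meets the standard; on (b) the weight is 84 less the opposing 2 gives net 82, which does exceed 76, so (b) meets the standard.
  Stage I.1 carried; the burden shifts to the insurer.
At Stage I.2 the insurer must meet the preponderance of the evidence (weight is at least 54): on (c) the weight is 54, ≥ 54, so (c) meets the standard; on (d) the weight is 64, ≥ 54, so (d) meets the standard.
  All elements met at the final stage.
Every stage carried; the insurer prevails on this issue.
— Issue II —
Stage II.1 — burden on policyholder; standard: the balance of probabilities (weight is at least 51).
    (e): 89 − 38 = 51 ≥ 51 [met]
    (f): 96 − 35 = 61 ≥ 51 [met]
  All elements met. The burden passes to the insurer.
Stage II.2 — burden on insurer; standard: a scintilla of evidence (weight is at least 16).
    (g): 50 − 26 = 24 ≥ 16 [met]
  The insurer carries the last stage.
With every stage satisfied, the insurer prevails on this issue.
Per-issue: Issue I → insurer; Issue II → insurer. The policyholder must prevail on at least one issue; overall, the insurer prevails.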